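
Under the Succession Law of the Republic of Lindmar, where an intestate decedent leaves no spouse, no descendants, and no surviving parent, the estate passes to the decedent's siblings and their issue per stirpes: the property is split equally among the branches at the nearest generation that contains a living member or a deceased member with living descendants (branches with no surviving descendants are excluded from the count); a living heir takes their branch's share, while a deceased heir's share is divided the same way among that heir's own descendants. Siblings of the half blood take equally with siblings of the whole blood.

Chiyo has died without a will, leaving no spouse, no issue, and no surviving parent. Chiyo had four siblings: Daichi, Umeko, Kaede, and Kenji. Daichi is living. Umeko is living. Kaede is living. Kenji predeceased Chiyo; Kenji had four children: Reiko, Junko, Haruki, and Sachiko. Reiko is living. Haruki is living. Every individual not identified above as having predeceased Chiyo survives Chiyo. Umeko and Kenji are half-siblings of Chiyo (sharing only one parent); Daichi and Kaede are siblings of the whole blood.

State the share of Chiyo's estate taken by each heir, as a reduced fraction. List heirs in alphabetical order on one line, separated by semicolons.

Daichi 1/4; Haruki 1/16; Junko 1/16; Kaede 1/4; Reiko 1/16; Sachiko 1/16; Umeko 1/4

No spouse, descendants, or parent survives, so the estate passes to Chiyo's siblings per stirpes.
Half-blood and whole-blood siblings take equally under the stated rule.
The estate is divided into 4 equal shares of 1/4 among Daichi, Umeko, Kaede, Kenji.
Daichi is living and takes 1/4.
Umeko is living and takes 1/4.
Kaede is living and takes 1/4.
Kenji predeceased; the 1/4 allotted to Kenji's branch passes to Kenji's issue by representation.
The 1/4 is divided into 4 equal shares of 1/16 among Reiko, Junko, Haruki, Sachiko.
Reiko is living and takes 1/16.
Junko is living and takes 1/16.
Haruki is living and takes 1/16.
Sachiko is living and takes 1/16.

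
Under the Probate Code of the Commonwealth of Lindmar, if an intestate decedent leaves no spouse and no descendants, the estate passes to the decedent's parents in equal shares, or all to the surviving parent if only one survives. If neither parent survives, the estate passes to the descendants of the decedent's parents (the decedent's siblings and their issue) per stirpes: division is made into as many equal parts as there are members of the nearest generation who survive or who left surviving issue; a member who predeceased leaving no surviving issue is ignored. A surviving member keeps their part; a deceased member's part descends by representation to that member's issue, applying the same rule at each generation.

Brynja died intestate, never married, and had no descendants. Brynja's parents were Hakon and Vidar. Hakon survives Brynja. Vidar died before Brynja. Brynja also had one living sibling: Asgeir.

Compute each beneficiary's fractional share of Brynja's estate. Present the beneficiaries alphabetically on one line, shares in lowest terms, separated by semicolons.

Hakon 1

Only one parent, Hakon, survives, so Hakon takes the entire estate. The siblings take nothing because a surviving parent has priority.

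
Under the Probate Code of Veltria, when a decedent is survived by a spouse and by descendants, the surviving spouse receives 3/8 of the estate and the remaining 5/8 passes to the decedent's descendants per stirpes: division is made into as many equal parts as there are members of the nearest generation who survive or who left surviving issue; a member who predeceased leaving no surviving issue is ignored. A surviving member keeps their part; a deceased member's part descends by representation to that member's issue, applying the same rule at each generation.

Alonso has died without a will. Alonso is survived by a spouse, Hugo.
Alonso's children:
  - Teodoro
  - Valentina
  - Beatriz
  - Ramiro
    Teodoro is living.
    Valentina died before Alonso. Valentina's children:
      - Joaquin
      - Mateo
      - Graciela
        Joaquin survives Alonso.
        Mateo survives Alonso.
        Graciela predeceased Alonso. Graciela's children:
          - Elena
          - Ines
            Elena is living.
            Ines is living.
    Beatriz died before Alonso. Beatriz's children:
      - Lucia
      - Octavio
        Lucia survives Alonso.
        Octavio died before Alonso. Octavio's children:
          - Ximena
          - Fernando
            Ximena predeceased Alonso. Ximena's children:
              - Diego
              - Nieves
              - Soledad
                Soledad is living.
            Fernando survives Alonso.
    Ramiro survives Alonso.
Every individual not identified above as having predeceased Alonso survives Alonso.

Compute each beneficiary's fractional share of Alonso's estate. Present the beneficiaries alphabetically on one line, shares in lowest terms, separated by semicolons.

Diego 5/384; Elena 5/192; Fernando 5/128; Hugo 3/8; Ines 5/192; Joaquin 5/96; Lucia 5/64; Mateo 5/96; Nieves 5/384; Ramiro 5/32; Soledad 5/384; Teodoro 5/32

Hugo, as surviving spouse, takes 3/8.
The remaining 5/8 passes to Alonso's descendants per stirpes.
The 5/8 is divided into 4 equal shares of 5/32 among Teodoro, Valentina, Beatriz, Ramiro.
Teodoro is living and takes 5/32.
Valentina predeceased; the 5/32 allotted to Valentina's branch passes to Valentina's issue by representation.
The 5/32 is divided into 3 equal shares of 5/96 among Joaquin, Mateo, Graciela.
Joaquin is living and takes 5/96.
Mateo is living and takes 5/96.
Graciela predeceased; the 5/96 allotted to Graciela's branch passes to Graciela's issue by representation.
The 5/96 is divided into 2 equal shares of 5/192 among Elena, Ines.
Elena is living and takes 5/192.
Ines is living and takes 5/192.
Beatriz predeceased; the 5/32 allotted to Beatriz's branch passes to Beatriz's issue by representation.
The 5/32 is divided into 2 equal shares of 5/64 among Lucia, Octavio.
Lucia is living and takes 5/64.
Octavio predeceased; the 5/64 allotted to Octavio's branch passes to Octavio's issue by representation.
The 5/64 is divided into 2 equal shares of 5/128 among Ximena, Fernando.
Ximena predeceased; the 5/128 allotted to Ximena's branch passes to Ximena's issue by representation.
The 5/128 is divided into 3 equal shares of 5/384 among Diego, Nieves, Soledad.
Diego is living and takes 5/384.
Nieves is living and takes 5/384.
Soledad is living and takes 5/384.
Fernando is living and takes 5/128.
Ramiro is living and takes 5/32.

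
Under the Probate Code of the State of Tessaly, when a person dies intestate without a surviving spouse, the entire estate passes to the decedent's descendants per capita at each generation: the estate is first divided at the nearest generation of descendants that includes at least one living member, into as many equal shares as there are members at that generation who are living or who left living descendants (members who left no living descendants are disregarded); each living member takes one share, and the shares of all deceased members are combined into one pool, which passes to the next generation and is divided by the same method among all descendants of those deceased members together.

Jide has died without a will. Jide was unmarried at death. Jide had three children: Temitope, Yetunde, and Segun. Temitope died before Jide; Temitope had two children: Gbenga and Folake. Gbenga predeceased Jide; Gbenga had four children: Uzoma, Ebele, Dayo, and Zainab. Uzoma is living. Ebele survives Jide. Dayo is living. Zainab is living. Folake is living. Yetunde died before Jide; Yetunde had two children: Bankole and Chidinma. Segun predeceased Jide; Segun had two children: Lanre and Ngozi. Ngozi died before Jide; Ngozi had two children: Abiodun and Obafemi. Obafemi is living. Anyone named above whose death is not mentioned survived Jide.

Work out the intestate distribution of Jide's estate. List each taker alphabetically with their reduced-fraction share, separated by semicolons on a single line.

Abiodun 1/18; Bankole 1/6; Chidinma 1/6; Dayo 1/18; Ebele 1/18; Folake 1/6; Lanre 1/6; Obafemi 1/18; Uzoma 1/18; Zainab 1/18

There is no surviving spouse, so the entire estate passes to Jide's descendants per capita at each generation.
No one at generation 1 (Temitope, Yetunde, Segun) is living; moving to the next generation.
At generation 2 (Gbenga, Folake, Bankole, Chidinma, Lanre, Ngozi) there are 6 shares of (1)/6 = 1/6 each.
Living: Folake, Bankole, Chidinma, and Lanre — each takes 1/6.
Deceased: Gbenga and Ngozi. Their combined 1/3 is pooled and carried to generation 3.
At generation 3 (Uzoma, Ebele, Dayo, Zainab, Abiodun, Obafemi) there are 6 shares of (1/3)/6 = 1/18 each.
Living: Uzoma, Ebele, Dayo, Zainab, Abiodun, and Obafemi — each takes 1/18.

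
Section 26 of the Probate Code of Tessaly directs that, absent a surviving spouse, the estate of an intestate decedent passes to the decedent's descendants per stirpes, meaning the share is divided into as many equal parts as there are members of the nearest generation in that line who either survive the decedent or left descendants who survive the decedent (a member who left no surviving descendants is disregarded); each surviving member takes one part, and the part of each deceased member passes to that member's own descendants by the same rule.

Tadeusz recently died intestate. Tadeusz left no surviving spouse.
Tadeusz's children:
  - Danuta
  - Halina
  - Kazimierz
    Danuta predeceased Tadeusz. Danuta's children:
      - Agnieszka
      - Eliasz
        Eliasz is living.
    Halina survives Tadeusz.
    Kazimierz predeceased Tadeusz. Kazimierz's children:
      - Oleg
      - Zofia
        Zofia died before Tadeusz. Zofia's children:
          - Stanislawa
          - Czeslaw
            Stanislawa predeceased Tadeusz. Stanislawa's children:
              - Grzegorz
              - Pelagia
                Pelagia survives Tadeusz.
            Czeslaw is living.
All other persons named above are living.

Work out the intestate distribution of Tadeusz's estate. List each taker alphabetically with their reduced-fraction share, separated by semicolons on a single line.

There is no surviving spouse, so the entire estate passes to Tadeusz's descendants per stirpes.
The estate is divided into 3 equal shares of 1/3 among Danuta, Halina, Kazimierz.
Danuta predeceased; the 1/3 allotted to Danuta's branch passes to Danuta's issue by representation.
The 1/3 is divided into 2 equal shares of 1/6 among Agnieszka, Eliasz.
Agnieszka is living and takes 1/6.
Eliasz is living and takes 1/6.
Halina is living and takes 1/3.
Kazimierz predeceased; the 1/3 allotted to Kazimierz's branch passes to Kazimierz's issue by representation.
The 1/3 is divided into 2 equal shares of 1/6 among Oleg, Zofia.
Oleg is living and takes 1/6.
Zofia predeceased; the 1/6 allotted to Zofia's branch passes to Zofia's issue by representation.
The 1/6 is divided into 2 equal shares of 1/12 among Stanislawa, Czeslaw.
Stanislawa predeceased; the 1/12 allotted to Stanislawa's branch passes to Stanislawa's issue by representation.
The 1/12 is divided into 2 equal shares of 1/24 among Grzegorz, Pelagia.
Grzegorz is living and takes 1/24.
Pelagia is living and takes 1/24.
Czeslaw is living and takes 1/12.

Agnieszka 1/6; Czeslaw 1/12; Eliasz 1/6; Grzegorz 1/24; Halina 1/3; Oleg 1/6; Pelagia 1/24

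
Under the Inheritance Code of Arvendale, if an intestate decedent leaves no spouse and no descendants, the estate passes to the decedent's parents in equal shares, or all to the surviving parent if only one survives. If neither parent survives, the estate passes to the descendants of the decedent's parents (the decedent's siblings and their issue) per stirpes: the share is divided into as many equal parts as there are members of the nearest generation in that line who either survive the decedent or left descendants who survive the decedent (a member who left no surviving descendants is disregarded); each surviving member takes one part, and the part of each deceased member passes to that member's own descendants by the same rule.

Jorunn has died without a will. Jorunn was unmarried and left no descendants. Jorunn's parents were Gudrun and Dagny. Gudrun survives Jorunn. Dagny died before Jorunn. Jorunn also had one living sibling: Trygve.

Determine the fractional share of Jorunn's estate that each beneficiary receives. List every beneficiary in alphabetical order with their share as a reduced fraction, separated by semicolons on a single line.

Gudrun 1

Only one parent, Gudrun, survives, so Gudrun takes the entire estate. The siblings take nothing because a surviving parent has priority.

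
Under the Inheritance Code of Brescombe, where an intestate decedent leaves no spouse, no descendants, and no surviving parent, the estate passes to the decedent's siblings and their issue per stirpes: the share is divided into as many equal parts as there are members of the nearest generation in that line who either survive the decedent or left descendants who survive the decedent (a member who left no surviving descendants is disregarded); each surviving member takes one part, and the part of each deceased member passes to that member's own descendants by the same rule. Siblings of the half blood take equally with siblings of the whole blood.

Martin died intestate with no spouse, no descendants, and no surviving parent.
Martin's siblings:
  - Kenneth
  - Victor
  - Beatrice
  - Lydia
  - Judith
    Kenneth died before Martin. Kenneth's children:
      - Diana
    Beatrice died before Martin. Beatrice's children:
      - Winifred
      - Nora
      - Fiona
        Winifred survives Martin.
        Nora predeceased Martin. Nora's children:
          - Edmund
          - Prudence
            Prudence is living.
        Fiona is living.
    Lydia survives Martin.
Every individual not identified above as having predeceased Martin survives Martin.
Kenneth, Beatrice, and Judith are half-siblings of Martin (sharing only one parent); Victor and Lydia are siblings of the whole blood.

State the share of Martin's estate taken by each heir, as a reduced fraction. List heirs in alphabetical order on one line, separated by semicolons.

No spouse, descendants, or parent survives, so the estate passes to Martin's siblings per stirpes.
Half-blood and whole-blood siblings take equally under the stated rule.
The estate is divided into 5 equal shares of 1/5 among Kenneth, Victor, Beatrice, Lydia, Judith.
Kenneth predeceased; the 1/5 allotted to Kenneth's branch passes to Kenneth's issue by representation.
Diana is the sole taker at this level and receives the full 1/5.
Victor is living and takes 1/5.
Beatrice predeceased; the 1/5 allotted to Beatrice's branch passes to Beatrice's issue by representation.
The 1/5 is divided into 3 equal shares of 1/15 among Winifred, Nora, Fiona.
Winifred is living and takes 1/15.
Nora predeceased; the 1/15 allotted to Nora's branch passes to Nora's issue by representation.
The 1/15 is divided into 2 equal shares of 1/30 among Edmund, Prudence.
Edmund is living and takes 1/30.
Prudence is living and takes 1/30.
Fiona is living and takes 1/15.
Lydia is living and takes 1/5.
Judith is living and takes 1/5.

Diana 1/5; Edmund 1/30; Fiona 1/15; Judith 1/5; Lydia 1/5; Prudence 1/30; Victor 1/5; Winifred 1/15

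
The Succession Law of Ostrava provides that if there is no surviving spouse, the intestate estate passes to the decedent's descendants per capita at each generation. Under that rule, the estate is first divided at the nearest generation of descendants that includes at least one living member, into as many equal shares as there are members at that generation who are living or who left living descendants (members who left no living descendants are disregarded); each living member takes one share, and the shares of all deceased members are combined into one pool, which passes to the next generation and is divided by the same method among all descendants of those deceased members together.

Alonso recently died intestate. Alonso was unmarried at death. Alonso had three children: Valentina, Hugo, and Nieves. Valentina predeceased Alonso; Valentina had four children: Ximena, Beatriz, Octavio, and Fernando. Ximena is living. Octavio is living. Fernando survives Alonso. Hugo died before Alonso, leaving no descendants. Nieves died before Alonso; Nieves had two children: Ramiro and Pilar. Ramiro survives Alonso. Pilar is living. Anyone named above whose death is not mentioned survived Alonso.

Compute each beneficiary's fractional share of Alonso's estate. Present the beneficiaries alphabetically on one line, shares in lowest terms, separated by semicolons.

Beatriz 1/6; Fernando 1/6; Octavio 1/6; Pilar 1/6; Ramiro 1/6; Ximena 1/6

There is no surviving spouse, so the entire estate passes to Alonso's descendants per capita at each generation.
No one at generation 1 (Valentina, Nieves) is living; moving to the next generation.
At generation 2 (Ximena, Beatriz, Octavio, Fernando, Ramiro, Pilar) there are 6 shares of (1)/6 = 1/6 each.
Living: Ximena, Beatriz, Octavio, Fernando, Ramiro, and Pilar — each takes 1/6.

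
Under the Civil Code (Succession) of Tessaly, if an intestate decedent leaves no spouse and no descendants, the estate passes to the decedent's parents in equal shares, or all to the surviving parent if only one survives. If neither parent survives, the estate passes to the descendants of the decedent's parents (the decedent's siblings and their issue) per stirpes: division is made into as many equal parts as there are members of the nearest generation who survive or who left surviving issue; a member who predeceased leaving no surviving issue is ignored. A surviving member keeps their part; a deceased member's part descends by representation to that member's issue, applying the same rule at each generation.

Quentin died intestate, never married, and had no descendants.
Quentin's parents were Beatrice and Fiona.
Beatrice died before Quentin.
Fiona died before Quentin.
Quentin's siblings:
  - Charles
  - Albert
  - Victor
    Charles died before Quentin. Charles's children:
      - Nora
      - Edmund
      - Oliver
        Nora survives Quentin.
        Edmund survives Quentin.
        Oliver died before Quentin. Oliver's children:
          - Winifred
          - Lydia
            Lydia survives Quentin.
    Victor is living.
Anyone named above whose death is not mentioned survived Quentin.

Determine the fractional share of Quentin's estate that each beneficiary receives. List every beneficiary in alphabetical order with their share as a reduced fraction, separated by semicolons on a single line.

Neither parent survives and there are no descendants, so the estate passes to Quentin's siblings and their issue per stirpes.
The estate is divided into 3 equal shares of 1/3 among Charles, Albert, Victor.
Charles predeceased; the 1/3 allotted to Charles's branch passes to Charles's issue by representation.
The 1/3 is divided into 3 equal shares of 1/9 among Nora, Edmund, Oliver.
Nora is living and takes 1/9.
Edmund is living and takes 1/9.
Oliver predeceased; the 1/9 allotted to Oliver's branch passes to Oliver's issue by representation.
The 1/9 is divided into 2 equal shares of 1/18 among Winifred, Lydia.
Winifred is living and takes 1/18.
Lydia is living and takes 1/18.
Albert is living and takes 1/3.
Victor is living and takes 1/3.

Albert 1/3; Edmund 1/9; Lydia 1/18; Nora 1/9; Victor 1/3; Winifred 1/18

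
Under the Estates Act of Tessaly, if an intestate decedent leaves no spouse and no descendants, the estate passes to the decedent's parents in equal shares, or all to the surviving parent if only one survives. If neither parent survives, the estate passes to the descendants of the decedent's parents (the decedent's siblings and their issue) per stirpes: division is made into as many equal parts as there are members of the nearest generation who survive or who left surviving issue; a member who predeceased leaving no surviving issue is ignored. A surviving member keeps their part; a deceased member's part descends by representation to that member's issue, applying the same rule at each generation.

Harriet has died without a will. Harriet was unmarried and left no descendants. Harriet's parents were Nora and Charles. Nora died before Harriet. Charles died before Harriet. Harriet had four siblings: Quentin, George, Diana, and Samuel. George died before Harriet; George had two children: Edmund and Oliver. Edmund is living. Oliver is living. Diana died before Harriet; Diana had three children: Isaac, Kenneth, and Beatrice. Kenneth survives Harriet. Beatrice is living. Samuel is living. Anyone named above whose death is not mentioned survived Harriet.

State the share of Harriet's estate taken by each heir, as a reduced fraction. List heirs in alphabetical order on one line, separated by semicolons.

Neither parent survives and there are no descendants, so the estate passes to Harriet's siblings and their issue per stirpes.
The estate is divided into 4 equal shares of 1/4 among Quentin, George, Diana, Samuel.
Quentin is living and takes 1/4.
George predeceased; the 1/4 allotted to George's branch passes to George's issue by representation.
The 1/4 is divided into 2 equal shares of 1/8 among Edmund, Oliver.
Edmund is living and takes 1/8.
Oliver is living and takes 1/8.
Diana predeceased; the 1/4 allotted to Diana's branch passes to Diana's issue by representation.
The 1/4 is divided into 3 equal shares of 1/12 among Isaac, Kenneth, Beatrice.
Isaac is living and takes 1/12.
Kenneth is living and takes 1/12.
Beatrice is living and takes 1/12.
Samuel is living and takes 1/4.

Beatrice 1/12; Edmund 1/8; Isaac 1/12; Kenneth 1/12; Oliver 1/8; Quentin 1/4; Samuel 1/4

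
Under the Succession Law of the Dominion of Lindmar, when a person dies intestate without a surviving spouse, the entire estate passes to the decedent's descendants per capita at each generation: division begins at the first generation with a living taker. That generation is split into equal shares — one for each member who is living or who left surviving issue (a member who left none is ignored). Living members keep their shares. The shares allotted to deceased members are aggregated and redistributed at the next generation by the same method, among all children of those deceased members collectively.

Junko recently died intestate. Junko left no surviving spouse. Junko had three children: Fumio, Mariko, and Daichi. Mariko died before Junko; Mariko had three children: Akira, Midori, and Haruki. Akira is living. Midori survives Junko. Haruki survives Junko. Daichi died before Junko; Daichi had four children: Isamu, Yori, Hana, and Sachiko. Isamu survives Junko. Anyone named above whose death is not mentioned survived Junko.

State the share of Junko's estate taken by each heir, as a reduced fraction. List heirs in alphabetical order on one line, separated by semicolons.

Akira 2/21; Fumio 1/3; Hana 2/21; Haruki 2/21; Isamu 2/21; Midori 2/21; Sachiko 2/21; Yori 2/21

There is no surviving spouse, so the entire estate passes to Junko's descendants per capita at each generation.
At generation 1 (Fumio, Mariko, Daichi) there are 3 shares of (1)/3 = 1/3 each.
Living: Fumio — each takes 1/3.
Deceased: Mariko and Daichi. Their combined 2/3 is pooled and carried to generation 2.
At generation 2 (Akira, Midori, Haruki, Isamu, Yori, Hana, Sachiko) there are 7 shares of (2/3)/7 = 2/21 each.
Living: Akira, Midori, Haruki, Isamu, Yori, Hana, and Sachiko — each takes 2/21.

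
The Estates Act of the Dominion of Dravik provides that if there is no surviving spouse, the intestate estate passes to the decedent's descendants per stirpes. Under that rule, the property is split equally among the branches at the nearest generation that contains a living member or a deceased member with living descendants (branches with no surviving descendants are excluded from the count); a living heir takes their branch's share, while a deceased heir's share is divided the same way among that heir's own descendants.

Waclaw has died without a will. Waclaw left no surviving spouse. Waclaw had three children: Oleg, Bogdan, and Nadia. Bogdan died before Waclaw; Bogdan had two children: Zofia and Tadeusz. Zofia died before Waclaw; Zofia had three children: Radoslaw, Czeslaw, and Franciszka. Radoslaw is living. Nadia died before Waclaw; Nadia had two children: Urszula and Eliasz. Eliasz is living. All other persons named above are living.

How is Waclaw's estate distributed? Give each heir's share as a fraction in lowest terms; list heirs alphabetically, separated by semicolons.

There is no surviving spouse, so the entire estate passes to Waclaw's descendants per stirpes.
The estate is divided into 3 equal shares of 1/3 among Oleg, Bogdan, Nadia.
Oleg is living and takes 1/3.
Bogdan predeceased; the 1/3 allotted to Bogdan's branch passes to Bogdan's issue by representation.
The 1/3 is divided into 2 equal shares of 1/6 among Zofia, Tadeusz.
Zofia predeceased; the 1/6 allotted to Zofia's branch passes to Zofia's issue by representation.
The 1/6 is divided into 3 equal shares of 1/18 among Radoslaw, Czeslaw, Franciszka.
Radoslaw is living and takes 1/18.
Czeslaw is living and takes 1/18.
Franciszka is living and takes 1/18.
Tadeusz is living and takes 1/6.
Nadia predeceased; the 1/3 allotted to Nadia's branch passes to Nadia's issue by representation.
The 1/3 is divided into 2 equal shares of 1/6 among Urszula, Eliasz.
Urszula is living and takes 1/6.
Eliasz is living and takes 1/6.

Czeslaw 1/18; Eliasz 1/6; Franciszka 1/18; Oleg 1/3; Radoslaw 1/18; Tadeusz 1/6; Urszula 1/6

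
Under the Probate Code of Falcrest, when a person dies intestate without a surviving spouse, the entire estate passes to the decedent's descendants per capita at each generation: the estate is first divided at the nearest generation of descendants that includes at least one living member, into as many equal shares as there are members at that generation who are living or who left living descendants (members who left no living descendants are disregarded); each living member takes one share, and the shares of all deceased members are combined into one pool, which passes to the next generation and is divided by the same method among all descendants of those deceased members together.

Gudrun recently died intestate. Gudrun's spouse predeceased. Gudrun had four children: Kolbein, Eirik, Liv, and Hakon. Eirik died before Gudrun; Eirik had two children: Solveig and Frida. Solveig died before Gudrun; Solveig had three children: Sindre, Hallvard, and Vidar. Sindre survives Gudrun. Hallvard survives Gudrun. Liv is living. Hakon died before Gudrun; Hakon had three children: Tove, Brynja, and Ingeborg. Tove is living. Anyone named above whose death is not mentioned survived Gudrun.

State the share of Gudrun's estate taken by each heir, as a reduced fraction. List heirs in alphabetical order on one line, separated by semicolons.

Brynja 1/10; Frida 1/10; Hallvard 1/30; Ingeborg 1/10; Kolbein 1/4; Liv 1/4; Sindre 1/30; Tove 1/10; Vidar 1/30

There is no surviving spouse, so the entire estate passes to Gudrun's descendants per capita at each generation.
At generation 1 (Kolbein, Eirik, Liv, Hakon) there are 4 shares of (1)/4 = 1/4 each.
Living: Kolbein and Liv — each takes 1/4.
Deceased: Eirik and Hakon. Their combined 1/2 is pooled and carried to generation 2.
At generation 2 (Solveig, Frida, Tove, Brynja, Ingeborg) there are 5 shares of (1/2)/5 = 1/10 each.
Living: Frida, Tove, Brynja, and Ingeborg — each takes 1/10.
Deceased: Solveig. That 1/10 share is carried to generation 3.
At generation 3 (Sindre, Hallvard, Vidar) there are 3 shares of (1/10)/3 = 1/30 each.
Living: Sindre, Hallvard, and Vidar — each takes 1/30.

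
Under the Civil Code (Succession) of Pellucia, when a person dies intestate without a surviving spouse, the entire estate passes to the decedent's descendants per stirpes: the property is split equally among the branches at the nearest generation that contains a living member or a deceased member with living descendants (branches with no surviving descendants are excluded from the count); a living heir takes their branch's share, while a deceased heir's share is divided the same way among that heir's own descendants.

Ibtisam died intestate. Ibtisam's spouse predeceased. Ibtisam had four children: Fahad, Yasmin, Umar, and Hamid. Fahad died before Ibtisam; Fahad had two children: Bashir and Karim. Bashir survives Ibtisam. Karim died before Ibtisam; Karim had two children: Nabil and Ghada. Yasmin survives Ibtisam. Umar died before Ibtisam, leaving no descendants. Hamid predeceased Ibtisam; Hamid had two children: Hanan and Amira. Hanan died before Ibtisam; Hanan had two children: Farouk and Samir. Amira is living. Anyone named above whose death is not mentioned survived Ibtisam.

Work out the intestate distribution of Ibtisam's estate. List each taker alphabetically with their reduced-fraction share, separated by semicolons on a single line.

Amira 1/6; Bashir 1/6; Farouk 1/12; Ghada 1/12; Nabil 1/12; Samir 1/12; Yasmin 1/3

There is no surviving spouse, so the entire estate passes to Ibtisam's descendants per stirpes.
Umar left no surviving issue, so that branch lapses and is disregarded.
The estate is divided into 3 equal shares of 1/3 among Fahad, Yasmin, Hamid.
Fahad predeceased; the 1/3 allotted to Fahad's branch passes to Fahad's issue by representation.
The 1/3 is divided into 2 equal shares of 1/6 among Bashir, Karim.
Bashir is living and takes 1/6.
Karim predeceased; the 1/6 allotted to Karim's branch passes to Karim's issue by representation.
The 1/6 is divided into 2 equal shares of 1/12 among Nabil, Ghada.
Nabil is living and takes 1/12.
Ghada is living and takes 1/12.
Yasmin is living and takes 1/3.
Hamid predeceased; the 1/3 allotted to Hamid's branch passes to Hamid's issue by representation.
The 1/3 is divided into 2 equal shares of 1/6 among Hanan, Amira.
Hanan predeceased; the 1/6 allotted to Hanan's branch passes to Hanan's issue by representation.
The 1/6 is divided into 2 equal shares of 1/12 among Farouk, Samir.
Farouk is living and takes 1/12.
Samir is living and takes 1/12.
Amira is living and takes 1/6.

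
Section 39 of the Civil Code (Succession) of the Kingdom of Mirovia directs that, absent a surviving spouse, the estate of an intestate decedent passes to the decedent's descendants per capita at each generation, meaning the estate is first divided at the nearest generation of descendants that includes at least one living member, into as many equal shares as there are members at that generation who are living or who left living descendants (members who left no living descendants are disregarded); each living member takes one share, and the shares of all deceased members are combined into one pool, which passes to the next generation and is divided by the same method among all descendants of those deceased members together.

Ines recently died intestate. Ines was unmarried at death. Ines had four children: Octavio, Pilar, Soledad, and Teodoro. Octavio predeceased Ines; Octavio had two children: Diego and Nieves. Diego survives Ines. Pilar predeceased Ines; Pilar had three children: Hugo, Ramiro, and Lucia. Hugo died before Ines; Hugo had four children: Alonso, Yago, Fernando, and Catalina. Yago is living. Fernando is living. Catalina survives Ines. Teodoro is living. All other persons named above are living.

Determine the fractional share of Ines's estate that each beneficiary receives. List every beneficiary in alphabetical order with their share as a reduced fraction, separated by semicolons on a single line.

There is no surviving spouse, so the entire estate passes to Ines's descendants per capita at each generation.
At generation 1 (Octavio, Pilar, Soledad, Teodoro) there are 4 shares of (1)/4 = 1/4 each.
Living: Soledad and Teodoro — each takes 1/4.
Deceased: Octavio and Pilar. Their combined 1/2 is pooled and carried to generation 2.
At generation 2 (Diego, Nieves, Hugo, Ramiro, Lucia) there are 5 shares of (1/2)/5 = 1/10 each.
Living: Diego, Nieves, Ramiro, and Lucia — each takes 1/10.
Deceased: Hugo. That 1/10 share is carried to generation 3.
At generation 3 (Alonso, Yago, Fernando, Catalina) there are 4 shares of (1/10)/4 = 1/40 each.
Living: Alonso, Yago, Fernando, and Catalina — each takes 1/40.

Alonso 1/40; Catalina 1/40; Diego 1/10; Fernando 1/40; Lucia 1/10; Nieves 1/10; Ramiro 1/10; Soledad 1/4; Teodoro 1/4; Yago 1/40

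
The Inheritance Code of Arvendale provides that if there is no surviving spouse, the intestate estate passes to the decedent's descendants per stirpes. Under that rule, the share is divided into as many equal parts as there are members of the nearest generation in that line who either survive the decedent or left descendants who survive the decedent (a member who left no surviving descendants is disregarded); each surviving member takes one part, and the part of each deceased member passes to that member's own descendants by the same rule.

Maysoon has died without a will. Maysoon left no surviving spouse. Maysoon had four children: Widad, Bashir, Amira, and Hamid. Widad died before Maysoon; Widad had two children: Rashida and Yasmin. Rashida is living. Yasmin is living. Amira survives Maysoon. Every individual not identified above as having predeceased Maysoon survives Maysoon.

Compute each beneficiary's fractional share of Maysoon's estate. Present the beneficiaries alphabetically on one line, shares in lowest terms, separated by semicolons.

There is no surviving spouse, so the entire estate passes to Maysoon's descendants per stirpes.
The estate is divided into 4 equal shares of 1/4 among Widad, Bashir, Amira, Hamid.
Widad predeceased; the 1/4 allotted to Widad's branch passes to Widad's issue by representation.
The 1/4 is divided into 2 equal shares of 1/8 among Rashida, Yasmin.
Rashida is living and takes 1/8.
Yasmin is living and takes 1/8.
Bashir is living and takes 1/4.
Amira is living and takes 1/4.
Hamid is living and takes 1/4.

Amira 1/4; Bashir 1/4; Hamid 1/4; Rashida 1/8; Yasmin 1/8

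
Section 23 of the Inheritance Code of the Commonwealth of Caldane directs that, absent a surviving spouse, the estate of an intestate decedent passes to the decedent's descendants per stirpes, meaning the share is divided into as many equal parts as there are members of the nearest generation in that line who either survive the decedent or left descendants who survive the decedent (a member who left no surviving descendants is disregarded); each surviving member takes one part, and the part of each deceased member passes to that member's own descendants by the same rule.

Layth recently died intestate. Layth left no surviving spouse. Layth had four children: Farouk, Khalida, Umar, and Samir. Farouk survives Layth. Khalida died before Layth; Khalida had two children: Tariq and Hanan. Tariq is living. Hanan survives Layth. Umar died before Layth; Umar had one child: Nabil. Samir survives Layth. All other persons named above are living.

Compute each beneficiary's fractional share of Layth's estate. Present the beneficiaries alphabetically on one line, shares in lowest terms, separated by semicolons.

There is no surviving spouse, so the entire estate passes to Layth's descendants per stirpes.
The estate is divided into 4 equal shares of 1/4 among Farouk, Khalida, Umar, Samir.
Farouk is living and takes 1/4.
Khalida predeceased; the 1/4 allotted to Khalida's branch passes to Khalida's issue by representation.
The 1/4 is divided into 2 equal shares of 1/8 among Tariq, Hanan.
Tariq is living and takes 1/8.
Hanan is living and takes 1/8.
Umar predeceased; the 1/4 allotted to Umar's branch passes to Umar's issue by representation.
Nabil is the sole taker at this level and receives the full 1/4.
Samir is living and takes 1/4.

Farouk 1/4; Hanan 1/8; Nabil 1/4; Samir 1/4; Tariq 1/8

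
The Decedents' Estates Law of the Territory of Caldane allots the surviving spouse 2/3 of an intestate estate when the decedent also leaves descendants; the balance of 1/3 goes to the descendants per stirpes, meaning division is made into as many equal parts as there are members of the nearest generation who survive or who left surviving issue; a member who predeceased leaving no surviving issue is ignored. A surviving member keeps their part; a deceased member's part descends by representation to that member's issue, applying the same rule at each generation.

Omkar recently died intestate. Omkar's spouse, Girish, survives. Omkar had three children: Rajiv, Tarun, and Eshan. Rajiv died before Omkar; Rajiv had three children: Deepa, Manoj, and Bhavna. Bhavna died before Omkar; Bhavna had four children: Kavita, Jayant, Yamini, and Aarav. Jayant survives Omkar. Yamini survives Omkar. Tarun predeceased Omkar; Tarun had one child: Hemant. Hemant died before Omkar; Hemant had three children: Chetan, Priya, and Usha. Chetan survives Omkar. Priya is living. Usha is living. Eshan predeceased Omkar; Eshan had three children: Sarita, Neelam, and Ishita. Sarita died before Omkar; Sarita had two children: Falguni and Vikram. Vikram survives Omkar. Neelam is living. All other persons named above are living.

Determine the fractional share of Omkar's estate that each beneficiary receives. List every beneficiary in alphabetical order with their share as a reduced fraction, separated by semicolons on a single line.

Aarav 1/108; Chetan 1/27; Deepa 1/27; Falguni 1/54; Girish 2/3; Ishita 1/27; Jayant 1/108; Kavita 1/108; Manoj 1/27; Neelam 1/27; Priya 1/27; Usha 1/27; Vikram 1/54; Yamini 1/108

Girish, as surviving spouse, takes 2/3.
The remaining 1/3 passes to Omkar's descendants per stirpes.
The 1/3 is divided into 3 equal shares of 1/9 among Rajiv, Tarun, Eshan.
Rajiv predeceased; the 1/9 allotted to Rajiv's branch passes to Rajiv's issue by representation.
The 1/9 is divided into 3 equal shares of 1/27 among Deepa, Manoj, Bhavna.
Deepa is living and takes 1/27.
Manoj is living and takes 1/27.
Bhavna predeceased; the 1/27 allotted to Bhavna's branch passes to Bhavna's issue by representation.
The 1/27 is divided into 4 equal shares of 1/108 among Kavita, Jayant, Yamini, Aarav.
Kavita is living and takes 1/108.
Jayant is living and takes 1/108.
Yamini is living and takes 1/108.
Aarav is living and takes 1/108.
Tarun predeceased; the 1/9 allotted to Tarun's branch passes to Tarun's issue by representation.
Hemant's line is the sole branch at this level, so the full 1/9 passes to Hemant's issue by representation.
The 1/9 is divided into 3 equal shares of 1/27 among Chetan, Priya, Usha.
Chetan is living and takes 1/27.
Priya is living and takes 1/27.
Usha is living and takes 1/27.
Eshan predeceased; the 1/9 allotted to Eshan's branch passes to Eshan's issue by representation.
The 1/9 is divided into 3 equal shares of 1/27 among Sarita, Neelam, Ishita.
Sarita predeceased; the 1/27 allotted to Sarita's branch passes to Sarita's issue by representation.
The 1/27 is divided into 2 equal shares of 1/54 among Falguni, Vikram.
Falguni is living and takes 1/54.
Vikram is living and takes 1/54.
Neelam is living and takes 1/27.
Ishita is living and takes 1/27.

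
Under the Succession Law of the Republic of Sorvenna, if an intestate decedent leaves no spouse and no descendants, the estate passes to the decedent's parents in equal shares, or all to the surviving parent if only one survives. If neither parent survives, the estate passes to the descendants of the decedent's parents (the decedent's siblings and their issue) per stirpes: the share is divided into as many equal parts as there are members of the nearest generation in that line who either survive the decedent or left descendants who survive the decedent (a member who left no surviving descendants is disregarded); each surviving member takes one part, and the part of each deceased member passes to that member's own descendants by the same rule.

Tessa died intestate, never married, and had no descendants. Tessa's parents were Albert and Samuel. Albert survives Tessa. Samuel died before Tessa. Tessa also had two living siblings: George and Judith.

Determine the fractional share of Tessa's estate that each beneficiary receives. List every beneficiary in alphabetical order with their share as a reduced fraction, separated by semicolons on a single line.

Albert 1

Only one parent, Albert, survives, so Albert takes the entire estate. The siblings take nothing because a surviving parent has priority.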